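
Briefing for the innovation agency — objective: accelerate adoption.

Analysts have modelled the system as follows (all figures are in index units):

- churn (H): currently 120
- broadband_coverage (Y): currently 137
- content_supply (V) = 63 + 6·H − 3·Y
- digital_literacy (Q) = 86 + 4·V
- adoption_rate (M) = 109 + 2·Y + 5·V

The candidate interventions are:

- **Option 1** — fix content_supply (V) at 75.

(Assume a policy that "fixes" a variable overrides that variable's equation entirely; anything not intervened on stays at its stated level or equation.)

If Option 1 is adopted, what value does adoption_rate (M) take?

Option 1 (V := 75):
  H = 120
  Y = 137
  V = 75
  M = 109 + 2·137 + 5·75 = 758

758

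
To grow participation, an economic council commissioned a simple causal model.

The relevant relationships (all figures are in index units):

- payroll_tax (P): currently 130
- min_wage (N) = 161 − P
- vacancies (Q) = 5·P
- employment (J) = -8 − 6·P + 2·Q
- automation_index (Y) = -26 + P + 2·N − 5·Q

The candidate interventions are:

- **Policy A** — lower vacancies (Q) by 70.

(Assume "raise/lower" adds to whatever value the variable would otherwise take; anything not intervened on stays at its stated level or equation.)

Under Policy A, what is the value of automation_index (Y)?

Policy A (Q − 70):
  P = 130
  N = 161 − 130 = 31
  Q = 0 + 5·130 (−70 from intervention) = 580
  Y = -26 + 130 + 2·31 − 5·580 = -2734

-2734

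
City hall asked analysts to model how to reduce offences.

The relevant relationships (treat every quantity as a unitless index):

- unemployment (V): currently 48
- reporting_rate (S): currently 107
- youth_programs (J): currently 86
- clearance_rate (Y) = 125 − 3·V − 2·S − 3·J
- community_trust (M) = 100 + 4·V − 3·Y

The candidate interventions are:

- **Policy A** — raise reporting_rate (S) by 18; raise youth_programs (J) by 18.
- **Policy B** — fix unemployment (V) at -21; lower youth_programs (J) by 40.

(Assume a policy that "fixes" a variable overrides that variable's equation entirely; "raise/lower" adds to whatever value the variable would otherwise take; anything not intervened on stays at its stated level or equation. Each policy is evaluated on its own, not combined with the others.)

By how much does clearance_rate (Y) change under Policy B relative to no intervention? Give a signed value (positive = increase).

327

Baseline:
  V = 48
  S = 107
  J = 86
  Y = 125 − 3·48 − 2·107 − 3·86 = -491
Policy B (V := -21, J − 40):
  V = -21
  S = 107
  J = 86 − 40 = 46
  Y = 125 − 3·(-21) − 2·107 − 3·46 = -164
Change in Y: -164 − (-491) = 327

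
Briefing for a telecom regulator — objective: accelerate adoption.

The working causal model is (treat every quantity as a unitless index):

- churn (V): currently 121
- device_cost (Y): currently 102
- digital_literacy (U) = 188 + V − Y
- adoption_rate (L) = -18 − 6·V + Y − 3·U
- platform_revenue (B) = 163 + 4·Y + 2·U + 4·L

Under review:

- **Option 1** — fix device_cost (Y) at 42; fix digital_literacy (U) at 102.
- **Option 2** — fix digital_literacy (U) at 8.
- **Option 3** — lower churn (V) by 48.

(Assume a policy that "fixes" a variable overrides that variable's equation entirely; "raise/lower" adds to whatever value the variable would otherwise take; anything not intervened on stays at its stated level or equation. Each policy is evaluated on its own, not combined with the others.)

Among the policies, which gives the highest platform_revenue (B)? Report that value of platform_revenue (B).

-2077

Option 1 (Y := 42, U := 102):
  V = 121
  Y = 42
  U = 102
  L = -18 − 6·121 + 42 − 3·102 = -1008
  B = 163 + 4·42 + 2·102 + 4·(-1008) = -3497
Option 2 (U := 8):
  V = 121
  Y = 102
  U = 8
  L = -18 − 6·121 + 102 − 3·8 = -666
  B = 163 + 4·102 + 2·8 + 4·(-666) = -2077
Option 3 (V − 48):
  V = 121 − 48 = 73
  Y = 102
  U = 188 + 73 − 102 = 159
  L = -18 − 6·73 + 102 − 3·159 = -831
  B = 163 + 4·102 + 2·159 + 4·(-831) = -2435
Comparing — Option 1: B=-3497, Option 2: B=-2077, Option 3: B=-2435. Highest is -2077 (Option 2).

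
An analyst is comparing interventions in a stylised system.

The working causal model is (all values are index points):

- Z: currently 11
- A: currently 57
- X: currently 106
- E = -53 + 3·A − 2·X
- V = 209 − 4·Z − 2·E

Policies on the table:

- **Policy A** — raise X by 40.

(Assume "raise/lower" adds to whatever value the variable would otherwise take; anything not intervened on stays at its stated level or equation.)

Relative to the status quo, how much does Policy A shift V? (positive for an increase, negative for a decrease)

160

Baseline:
  Z = 11
  A = 57
  X = 106
  E = -53 + 3·57 − 2·106 = -94
  V = 209 − 4·11 − 2·(-94) = 353
Policy A (X + 40):
  Z = 11
  A = 57
  X = 106 + 40 = 146
  E = -53 + 3·57 − 2·146 = -174
  V = 209 − 4·11 − 2·(-174) = 513
Change in V: 513 − 353 = 160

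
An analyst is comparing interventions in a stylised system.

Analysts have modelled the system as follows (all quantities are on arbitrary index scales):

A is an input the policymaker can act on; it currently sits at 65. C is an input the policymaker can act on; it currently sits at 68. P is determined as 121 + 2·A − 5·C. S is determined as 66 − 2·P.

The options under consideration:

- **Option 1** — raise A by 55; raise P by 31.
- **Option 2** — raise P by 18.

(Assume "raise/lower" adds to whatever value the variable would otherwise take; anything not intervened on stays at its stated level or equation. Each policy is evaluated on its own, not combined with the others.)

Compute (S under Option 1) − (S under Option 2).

-246

Option 1 (A + 55, P + 31):
  A = 65 + 55 = 120
  C = 68
  P = 121 + 2·120 − 5·68 (+31 from intervention) = 52
  S = 66 − 2·52 = -38
Option 2 (P + 18):
  A = 65
  C = 68
  P = 121 + 2·65 − 5·68 (+18 from intervention) = -71
  S = 66 − 2·(-71) = 208
S: -38 − 208 = -246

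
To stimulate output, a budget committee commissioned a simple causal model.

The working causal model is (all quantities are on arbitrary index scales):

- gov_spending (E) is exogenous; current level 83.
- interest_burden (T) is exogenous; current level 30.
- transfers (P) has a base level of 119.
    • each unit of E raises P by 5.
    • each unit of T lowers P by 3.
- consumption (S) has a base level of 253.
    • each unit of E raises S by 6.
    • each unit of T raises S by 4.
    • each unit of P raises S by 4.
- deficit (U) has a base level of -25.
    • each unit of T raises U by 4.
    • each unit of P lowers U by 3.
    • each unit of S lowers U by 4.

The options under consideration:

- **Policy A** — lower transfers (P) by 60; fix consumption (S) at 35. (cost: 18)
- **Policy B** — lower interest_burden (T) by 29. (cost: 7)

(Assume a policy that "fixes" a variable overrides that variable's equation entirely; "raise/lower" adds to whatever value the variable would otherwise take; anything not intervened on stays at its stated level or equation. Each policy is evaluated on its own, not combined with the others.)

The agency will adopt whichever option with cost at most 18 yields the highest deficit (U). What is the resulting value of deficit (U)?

-1197

Policy A (P − 60, S := 35):
  E = 83
  T = 30
  P = 119 + 5·83 − 3·30 (−60 from intervention) = 384
  S = 35
  U = -25 + 4·30 − 3·384 − 4·35 = -1197
Policy B (T − 29):
  E = 83
  T = 30 − 29 = 1
  P = 119 + 5·83 − 3·1 = 531
  S = 253 + 6·83 + 4·1 + 4·531 = 2879
  U = -25 + 4·1 − 3·531 − 4·2879 = -13130
Comparing — Policy A: U=-1197, Policy B: U=-13130. Highest is -1197 (Policy A).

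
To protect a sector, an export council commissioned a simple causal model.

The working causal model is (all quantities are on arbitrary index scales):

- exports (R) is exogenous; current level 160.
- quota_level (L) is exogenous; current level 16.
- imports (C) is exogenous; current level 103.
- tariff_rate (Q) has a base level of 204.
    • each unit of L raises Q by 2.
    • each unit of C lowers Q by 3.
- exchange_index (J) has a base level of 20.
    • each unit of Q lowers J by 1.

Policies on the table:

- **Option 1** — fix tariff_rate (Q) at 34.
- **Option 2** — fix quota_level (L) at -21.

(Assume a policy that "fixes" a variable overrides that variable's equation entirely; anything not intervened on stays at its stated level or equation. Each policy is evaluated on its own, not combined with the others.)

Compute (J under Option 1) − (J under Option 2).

-181

Option 1 (Q := 34):
  L = 16
  C = 103
  Q = 34
  J = 20 − 34 = -14
Option 2 (L := -21):
  L = -21
  C = 103
  Q = 204 + 2·(-21) − 3·103 = -147
  J = 20 − (-147) = 167
J: -14 − 167 = -181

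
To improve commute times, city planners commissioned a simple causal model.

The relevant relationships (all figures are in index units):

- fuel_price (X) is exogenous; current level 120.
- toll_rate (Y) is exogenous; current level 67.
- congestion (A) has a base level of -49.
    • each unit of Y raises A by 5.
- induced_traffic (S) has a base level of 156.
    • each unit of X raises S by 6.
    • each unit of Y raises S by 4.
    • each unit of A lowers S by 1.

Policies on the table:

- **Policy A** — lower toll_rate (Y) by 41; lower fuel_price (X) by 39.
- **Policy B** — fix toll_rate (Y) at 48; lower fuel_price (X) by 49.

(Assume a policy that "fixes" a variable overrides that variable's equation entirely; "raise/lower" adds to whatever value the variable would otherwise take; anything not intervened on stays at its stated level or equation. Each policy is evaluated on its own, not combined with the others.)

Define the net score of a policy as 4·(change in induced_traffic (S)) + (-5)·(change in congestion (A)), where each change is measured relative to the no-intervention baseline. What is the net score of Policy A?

Baseline:
  X = 120
  Y = 67
  A = -49 + 5·67 = 286
  S = 156 + 6·120 + 4·67 − 286 = 858
Policy A (Y − 41, X − 39):
  X = 120 − 39 = 81
  Y = 67 − 41 = 26
  A = -49 + 5·26 = 81
  S = 156 + 6·81 + 4·26 − 81 = 665
ΔS = 665 − 858 = -193; ΔA = 81 − 286 = -205
Score = 4·(-193) + (-5)·(-205) = 253

253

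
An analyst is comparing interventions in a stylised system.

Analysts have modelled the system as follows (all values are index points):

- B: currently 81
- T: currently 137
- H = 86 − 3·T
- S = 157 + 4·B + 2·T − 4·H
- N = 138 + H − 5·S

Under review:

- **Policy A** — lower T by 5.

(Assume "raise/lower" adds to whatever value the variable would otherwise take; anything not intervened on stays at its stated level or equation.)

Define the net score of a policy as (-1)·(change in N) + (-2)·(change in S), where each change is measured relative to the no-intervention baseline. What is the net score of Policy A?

-225

Baseline:
  B = 81
  T = 137
  H = 86 − 3·137 = -325
  S = 157 + 4·81 + 2·137 − 4·(-325) = 2055
  N = 138 + (-325) − 5·2055 = -10462
Policy A (T − 5):
  B = 81
  T = 137 − 5 = 132
  H = 86 − 3·132 = -310
  S = 157 + 4·81 + 2·132 − 4·(-310) = 1985
  N = 138 + (-310) − 5·1985 = -10097
ΔN = -10097 − (-10462) = 365; ΔS = 1985 − 2055 = -70
Score = (-1)·365 + (-2)·(-70) = -225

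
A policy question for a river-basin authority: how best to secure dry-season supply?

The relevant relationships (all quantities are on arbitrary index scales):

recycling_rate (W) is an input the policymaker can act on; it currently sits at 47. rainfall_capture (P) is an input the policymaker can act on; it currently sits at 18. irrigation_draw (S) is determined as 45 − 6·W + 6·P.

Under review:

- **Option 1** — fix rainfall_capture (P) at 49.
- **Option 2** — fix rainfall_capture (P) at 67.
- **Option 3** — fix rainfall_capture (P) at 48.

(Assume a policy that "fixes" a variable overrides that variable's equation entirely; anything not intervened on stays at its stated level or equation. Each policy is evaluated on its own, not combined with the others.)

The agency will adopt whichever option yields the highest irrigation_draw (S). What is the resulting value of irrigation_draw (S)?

Option 1 (P := 49):
  W = 47
  P = 49
  S = 45 − 6·47 + 6·49 = 57
Option 2 (P := 67):
  W = 47
  P = 67
  S = 45 − 6·47 + 6·67 = 165
Option 3 (P := 48):
  W = 47
  P = 48
  S = 45 − 6·47 + 6·48 = 51
Comparing — Option 1: S=57, Option 2: S=165, Option 3: S=51. Highest is 165 (Option 2).

165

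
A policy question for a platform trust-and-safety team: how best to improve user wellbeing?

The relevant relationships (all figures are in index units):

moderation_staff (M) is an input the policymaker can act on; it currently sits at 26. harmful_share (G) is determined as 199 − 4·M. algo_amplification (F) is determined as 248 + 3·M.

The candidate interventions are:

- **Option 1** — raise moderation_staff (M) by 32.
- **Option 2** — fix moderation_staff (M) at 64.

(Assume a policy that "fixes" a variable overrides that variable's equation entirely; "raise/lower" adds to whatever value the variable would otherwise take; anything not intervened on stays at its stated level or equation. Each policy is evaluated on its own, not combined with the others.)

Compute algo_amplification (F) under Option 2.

Option 2 (M := 64):
  M = 64
  F = 248 + 3·64 = 440

440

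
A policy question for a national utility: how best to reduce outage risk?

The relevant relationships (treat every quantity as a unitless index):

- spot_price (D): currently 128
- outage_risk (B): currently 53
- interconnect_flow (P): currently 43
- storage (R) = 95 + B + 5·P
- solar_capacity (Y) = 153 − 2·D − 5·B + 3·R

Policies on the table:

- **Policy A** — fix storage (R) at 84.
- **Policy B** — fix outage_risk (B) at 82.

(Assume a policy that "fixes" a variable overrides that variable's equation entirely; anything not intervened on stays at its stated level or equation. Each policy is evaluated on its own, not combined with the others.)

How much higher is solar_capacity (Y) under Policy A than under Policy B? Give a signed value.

Policy A (R := 84):
  D = 128
  B = 53
  P = 43
  R = 84
  Y = 153 − 2·128 − 5·53 + 3·84 = -116
Policy B (B := 82):
  D = 128
  B = 82
  P = 43
  R = 95 + 82 + 5·43 = 392
  Y = 153 − 2·128 − 5·82 + 3·392 = 663
Y: -116 − 663 = -779

-779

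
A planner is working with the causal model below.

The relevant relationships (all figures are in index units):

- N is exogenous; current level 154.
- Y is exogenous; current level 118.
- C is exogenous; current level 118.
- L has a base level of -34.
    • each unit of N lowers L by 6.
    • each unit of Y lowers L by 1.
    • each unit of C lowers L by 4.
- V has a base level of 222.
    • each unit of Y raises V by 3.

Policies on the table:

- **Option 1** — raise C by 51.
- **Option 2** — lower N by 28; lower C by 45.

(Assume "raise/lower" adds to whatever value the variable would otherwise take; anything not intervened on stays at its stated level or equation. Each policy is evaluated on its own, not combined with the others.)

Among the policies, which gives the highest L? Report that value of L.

-1200

Option 1 (C + 51):
  N = 154
  Y = 118
  C = 118 + 51 = 169
  L = -34 − 6·154 − 118 − 4·169 = -1752
Option 2 (N − 28, C − 45):
  N = 154 − 28 = 126
  Y = 118
  C = 118 − 45 = 73
  L = -34 − 6·126 − 118 − 4·73 = -1200
Comparing — Option 1: L=-1752, Option 2: L=-1200. Highest is -1200 (Option 2).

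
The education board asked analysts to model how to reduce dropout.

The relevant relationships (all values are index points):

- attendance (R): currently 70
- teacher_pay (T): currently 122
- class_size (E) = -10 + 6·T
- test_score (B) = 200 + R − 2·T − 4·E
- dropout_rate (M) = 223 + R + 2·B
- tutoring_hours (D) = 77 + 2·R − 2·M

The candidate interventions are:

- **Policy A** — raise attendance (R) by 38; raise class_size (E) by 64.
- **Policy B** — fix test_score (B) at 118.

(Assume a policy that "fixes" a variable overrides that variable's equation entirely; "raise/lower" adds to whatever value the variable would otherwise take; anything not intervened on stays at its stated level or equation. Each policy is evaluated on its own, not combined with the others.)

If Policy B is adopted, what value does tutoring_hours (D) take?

-841

Policy B (B := 118):
  R = 70
  T = 122
  E = -10 + 6·122 = 722
  B = 118
  M = 223 + 70 + 2·118 = 529
  D = 77 + 2·70 − 2·529 = -841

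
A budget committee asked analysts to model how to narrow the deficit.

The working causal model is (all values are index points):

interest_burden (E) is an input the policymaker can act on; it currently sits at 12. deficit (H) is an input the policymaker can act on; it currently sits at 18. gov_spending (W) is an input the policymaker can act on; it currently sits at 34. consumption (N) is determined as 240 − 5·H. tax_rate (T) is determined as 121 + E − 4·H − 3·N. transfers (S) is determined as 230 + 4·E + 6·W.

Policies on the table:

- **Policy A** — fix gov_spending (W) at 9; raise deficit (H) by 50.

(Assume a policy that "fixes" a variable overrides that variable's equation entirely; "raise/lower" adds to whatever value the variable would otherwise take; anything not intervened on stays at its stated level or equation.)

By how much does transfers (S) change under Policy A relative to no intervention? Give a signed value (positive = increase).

Baseline:
  E = 12
  W = 34
  S = 230 + 4·12 + 6·34 = 482
Policy A (W := 9, H + 50):
  E = 12
  W = 9
  S = 230 + 4·12 + 6·9 = 332
Change in S: 332 − 482 = -150

-150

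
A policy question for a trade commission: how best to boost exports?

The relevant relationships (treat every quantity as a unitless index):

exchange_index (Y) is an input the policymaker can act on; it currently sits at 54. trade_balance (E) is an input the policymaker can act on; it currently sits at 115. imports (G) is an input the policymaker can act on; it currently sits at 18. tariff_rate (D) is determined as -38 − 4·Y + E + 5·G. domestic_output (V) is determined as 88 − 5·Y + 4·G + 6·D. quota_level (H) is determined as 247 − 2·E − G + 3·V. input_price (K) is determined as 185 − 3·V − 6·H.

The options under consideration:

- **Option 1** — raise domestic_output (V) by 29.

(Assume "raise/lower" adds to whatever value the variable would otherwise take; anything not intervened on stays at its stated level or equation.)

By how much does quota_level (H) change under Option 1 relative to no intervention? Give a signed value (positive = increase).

Baseline:
  Y = 54
  E = 115
  G = 18
  D = -38 − 4·54 + 115 + 5·18 = -49
  V = 88 − 5·54 + 4·18 + 6·(-49) = -404
  H = 247 − 2·115 − 18 + 3·(-404) = -1213
Option 1 (V + 29):
  Y = 54
  E = 115
  G = 18
  D = -38 − 4·54 + 115 + 5·18 = -49
  V = 88 − 5·54 + 4·18 + 6·(-49) (+29 from intervention) = -375
  H = 247 − 2·115 − 18 + 3·(-375) = -1126
Change in H: -1126 − (-1213) = 87

87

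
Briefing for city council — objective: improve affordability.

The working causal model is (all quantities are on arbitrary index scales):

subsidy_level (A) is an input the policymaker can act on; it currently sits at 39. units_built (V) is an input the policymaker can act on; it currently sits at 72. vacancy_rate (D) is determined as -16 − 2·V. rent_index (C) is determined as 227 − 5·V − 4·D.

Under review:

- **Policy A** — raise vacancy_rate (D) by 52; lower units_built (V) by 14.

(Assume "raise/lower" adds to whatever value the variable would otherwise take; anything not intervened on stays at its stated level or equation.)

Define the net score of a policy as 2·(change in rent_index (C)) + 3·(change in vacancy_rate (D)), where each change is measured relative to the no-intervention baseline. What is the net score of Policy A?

Baseline:
  V = 72
  D = -16 − 2·72 = -160
  C = 227 − 5·72 − 4·(-160) = 507
Policy A (D + 52, V − 14):
  V = 72 − 14 = 58
  D = -16 − 2·58 (+52 from intervention) = -80
  C = 227 − 5·58 − 4·(-80) = 257
ΔC = 257 − 507 = -250; ΔD = -80 − (-160) = 80
Score = 2·(-250) + 3·80 = -260

-260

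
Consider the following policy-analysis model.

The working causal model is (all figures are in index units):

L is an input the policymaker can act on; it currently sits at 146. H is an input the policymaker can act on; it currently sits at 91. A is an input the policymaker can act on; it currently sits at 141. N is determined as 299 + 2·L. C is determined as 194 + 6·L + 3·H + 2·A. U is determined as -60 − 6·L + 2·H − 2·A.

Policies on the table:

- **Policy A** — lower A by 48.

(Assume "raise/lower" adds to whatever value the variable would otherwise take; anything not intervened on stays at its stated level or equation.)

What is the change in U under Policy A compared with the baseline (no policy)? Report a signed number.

Baseline:
  L = 146
  H = 91
  A = 141
  U = -60 − 6·146 + 2·91 − 2·141 = -1036
Policy A (A − 48):
  L = 146
  H = 91
  A = 141 − 48 = 93
  U = -60 − 6·146 + 2·91 − 2·93 = -940
Change in U: -940 − (-1036) = 96

96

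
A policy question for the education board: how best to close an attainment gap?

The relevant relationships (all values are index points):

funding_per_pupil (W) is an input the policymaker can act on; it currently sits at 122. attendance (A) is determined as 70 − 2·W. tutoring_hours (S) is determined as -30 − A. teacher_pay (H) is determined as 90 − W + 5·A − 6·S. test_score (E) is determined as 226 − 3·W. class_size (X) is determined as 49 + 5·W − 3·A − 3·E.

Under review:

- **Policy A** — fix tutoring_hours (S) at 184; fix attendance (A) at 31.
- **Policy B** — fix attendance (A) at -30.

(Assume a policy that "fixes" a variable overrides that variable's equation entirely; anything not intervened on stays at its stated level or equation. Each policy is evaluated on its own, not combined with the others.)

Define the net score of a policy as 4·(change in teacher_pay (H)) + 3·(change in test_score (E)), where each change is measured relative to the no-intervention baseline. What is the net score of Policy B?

Baseline:
  W = 122
  A = 70 − 2·122 = -174
  S = -30 − (-174) = 144
  H = 90 − 122 + 5·(-174) − 6·144 = -1766
  E = 226 − 3·122 = -140
Policy B (A := -30):
  W = 122
  A = -30
  S = -30 − (-30) = 0
  H = 90 − 122 + 5·(-30) − 6·0 = -182
  E = 226 − 3·122 = -140
ΔH = -182 − (-1766) = 1584; ΔE = -140 − (-140) = 0
Score = 4·1584 + 3·0 = 6336

6336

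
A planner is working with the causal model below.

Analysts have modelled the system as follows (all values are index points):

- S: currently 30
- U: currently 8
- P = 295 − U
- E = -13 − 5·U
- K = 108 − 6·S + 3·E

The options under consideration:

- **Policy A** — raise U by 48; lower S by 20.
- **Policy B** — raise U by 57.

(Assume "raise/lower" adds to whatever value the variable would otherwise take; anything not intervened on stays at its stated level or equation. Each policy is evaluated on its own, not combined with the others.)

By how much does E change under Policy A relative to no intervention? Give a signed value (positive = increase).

Baseline:
  U = 8
  E = -13 − 5·8 = -53
Policy A (U + 48, S − 20):
  U = 8 + 48 = 56
  E = -13 − 5·56 = -293
Change in E: -293 − (-53) = -240

-240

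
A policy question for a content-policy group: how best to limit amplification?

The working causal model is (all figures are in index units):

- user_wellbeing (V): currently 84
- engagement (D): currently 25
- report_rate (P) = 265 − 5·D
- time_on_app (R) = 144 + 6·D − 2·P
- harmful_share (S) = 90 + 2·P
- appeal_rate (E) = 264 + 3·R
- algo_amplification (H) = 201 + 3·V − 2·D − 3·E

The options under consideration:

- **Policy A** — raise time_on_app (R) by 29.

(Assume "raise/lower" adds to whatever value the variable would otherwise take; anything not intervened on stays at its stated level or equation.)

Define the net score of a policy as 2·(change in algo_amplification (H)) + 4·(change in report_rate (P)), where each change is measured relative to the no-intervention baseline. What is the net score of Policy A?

Baseline:
  V = 84
  D = 25
  P = 265 − 5·25 = 140
  R = 144 + 6·25 − 2·140 = 14
  E = 264 + 3·14 = 306
  H = 201 + 3·84 − 2·25 − 3·306 = -515
Policy A (R + 29):
  V = 84
  D = 25
  P = 265 − 5·25 = 140
  R = 144 + 6·25 − 2·140 (+29 from intervention) = 43
  E = 264 + 3·43 = 393
  H = 201 + 3·84 − 2·25 − 3·393 = -776
ΔH = -776 − (-515) = -261; ΔP = 140 − 140 = 0
Score = 2·(-261) + 4·0 = -522

-522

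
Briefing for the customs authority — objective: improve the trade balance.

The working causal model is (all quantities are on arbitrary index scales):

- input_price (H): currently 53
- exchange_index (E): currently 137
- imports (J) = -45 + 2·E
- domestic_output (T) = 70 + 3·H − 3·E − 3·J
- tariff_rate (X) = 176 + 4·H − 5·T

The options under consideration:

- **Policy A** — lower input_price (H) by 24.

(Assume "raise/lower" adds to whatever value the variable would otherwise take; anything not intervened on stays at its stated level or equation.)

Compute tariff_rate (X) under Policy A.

Policy A (H − 24):
  H = 53 − 24 = 29
  E = 137
  J = -45 + 2·137 = 229
  T = 70 + 3·29 − 3·137 − 3·229 = -941
  X = 176 + 4·29 − 5·(-941) = 4997

4997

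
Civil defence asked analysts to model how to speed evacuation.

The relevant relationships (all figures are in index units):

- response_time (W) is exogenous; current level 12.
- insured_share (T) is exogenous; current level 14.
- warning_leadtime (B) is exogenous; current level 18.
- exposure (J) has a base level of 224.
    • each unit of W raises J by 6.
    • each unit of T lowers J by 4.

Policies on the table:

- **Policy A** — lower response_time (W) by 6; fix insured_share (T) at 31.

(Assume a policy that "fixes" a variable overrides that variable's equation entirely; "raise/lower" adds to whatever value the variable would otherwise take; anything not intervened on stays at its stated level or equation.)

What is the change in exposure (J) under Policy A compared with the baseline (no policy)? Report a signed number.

-104

Baseline:
  W = 12
  T = 14
  J = 224 + 6·12 − 4·14 = 240
Policy A (W − 6, T := 31):
  W = 12 − 6 = 6
  T = 31
  J = 224 + 6·6 − 4·31 = 136
Change in J: 136 − 240 = -104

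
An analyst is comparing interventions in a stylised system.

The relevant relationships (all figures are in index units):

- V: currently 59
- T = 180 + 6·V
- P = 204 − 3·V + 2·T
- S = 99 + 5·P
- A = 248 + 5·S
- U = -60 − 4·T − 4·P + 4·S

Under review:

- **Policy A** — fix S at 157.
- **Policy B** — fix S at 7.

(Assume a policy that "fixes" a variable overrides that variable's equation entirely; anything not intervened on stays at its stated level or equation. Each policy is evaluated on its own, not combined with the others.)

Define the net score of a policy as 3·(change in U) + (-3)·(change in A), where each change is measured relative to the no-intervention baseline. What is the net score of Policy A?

Baseline:
  V = 59
  T = 180 + 6·59 = 534
  P = 204 − 3·59 + 2·534 = 1095
  S = 99 + 5·1095 = 5574
  A = 248 + 5·5574 = 28118
  U = -60 − 4·534 − 4·1095 + 4·5574 = 15720
Policy A (S := 157):
  V = 59
  T = 180 + 6·59 = 534
  P = 204 − 3·59 + 2·534 = 1095
  S = 157
  A = 248 + 5·157 = 1033
  U = -60 − 4·534 − 4·1095 + 4·157 = -5948
ΔU = -5948 − 15720 = -21668; ΔA = 1033 − 28118 = -27085
Score = 3·(-21668) + (-3)·(-27085) = 16251

16251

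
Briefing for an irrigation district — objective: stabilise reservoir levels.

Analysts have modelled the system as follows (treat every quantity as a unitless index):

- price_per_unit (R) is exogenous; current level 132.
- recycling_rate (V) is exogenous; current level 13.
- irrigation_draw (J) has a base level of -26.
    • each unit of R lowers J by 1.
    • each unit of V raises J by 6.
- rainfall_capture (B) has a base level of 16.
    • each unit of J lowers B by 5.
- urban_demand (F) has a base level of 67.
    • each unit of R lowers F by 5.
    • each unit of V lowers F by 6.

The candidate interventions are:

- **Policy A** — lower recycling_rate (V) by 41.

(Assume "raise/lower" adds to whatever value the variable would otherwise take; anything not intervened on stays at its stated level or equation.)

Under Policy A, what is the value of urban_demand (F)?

Policy A (V − 41):
  R = 132
  V = 13 − 41 = -28
  F = 67 − 5·132 − 6·(-28) = -425

-425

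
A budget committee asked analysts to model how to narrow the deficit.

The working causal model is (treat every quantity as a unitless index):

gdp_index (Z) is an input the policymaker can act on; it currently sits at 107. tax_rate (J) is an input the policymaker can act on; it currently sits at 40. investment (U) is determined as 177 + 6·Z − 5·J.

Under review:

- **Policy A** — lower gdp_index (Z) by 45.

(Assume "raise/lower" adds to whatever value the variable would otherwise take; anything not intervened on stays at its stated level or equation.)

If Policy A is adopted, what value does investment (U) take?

Policy A (Z − 45):
  Z = 107 − 45 = 62
  J = 40
  U = 177 + 6·62 − 5·40 = 349

349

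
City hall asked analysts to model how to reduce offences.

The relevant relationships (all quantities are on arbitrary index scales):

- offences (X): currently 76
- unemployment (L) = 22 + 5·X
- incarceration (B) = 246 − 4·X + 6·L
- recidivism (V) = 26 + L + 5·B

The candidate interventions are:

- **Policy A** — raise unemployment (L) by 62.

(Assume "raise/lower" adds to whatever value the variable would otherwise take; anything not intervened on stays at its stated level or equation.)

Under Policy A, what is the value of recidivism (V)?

14120

Policy A (L + 62):
  X = 76
  L = 22 + 5·76 (+62 from intervention) = 464
  B = 246 − 4·76 + 6·464 = 2726
  V = 26 + 464 + 5·2726 = 14120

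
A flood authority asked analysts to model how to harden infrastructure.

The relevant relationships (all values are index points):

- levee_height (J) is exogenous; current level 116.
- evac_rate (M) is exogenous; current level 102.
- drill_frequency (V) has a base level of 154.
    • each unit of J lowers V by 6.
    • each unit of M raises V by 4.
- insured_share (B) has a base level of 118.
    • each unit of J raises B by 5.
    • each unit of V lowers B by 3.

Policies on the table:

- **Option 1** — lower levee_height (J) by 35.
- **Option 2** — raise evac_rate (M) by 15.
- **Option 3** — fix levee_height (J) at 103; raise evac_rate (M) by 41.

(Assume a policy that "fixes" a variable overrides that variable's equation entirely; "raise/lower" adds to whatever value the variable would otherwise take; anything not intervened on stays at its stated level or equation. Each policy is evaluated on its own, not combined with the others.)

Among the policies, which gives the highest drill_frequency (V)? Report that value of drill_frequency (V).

108

Option 1 (J − 35):
  J = 116 − 35 = 81
  M = 102
  V = 154 − 6·81 + 4·102 = 76
Option 2 (M + 15):
  J = 116
  M = 102 + 15 = 117
  V = 154 − 6·116 + 4·117 = -74
Option 3 (J := 103, M + 41):
  J = 103
  M = 102 + 41 = 143
  V = 154 − 6·103 + 4·143 = 108
Comparing — Option 1: V=76, Option 2: V=-74, Option 3: V=108. Highest is 108 (Option 3).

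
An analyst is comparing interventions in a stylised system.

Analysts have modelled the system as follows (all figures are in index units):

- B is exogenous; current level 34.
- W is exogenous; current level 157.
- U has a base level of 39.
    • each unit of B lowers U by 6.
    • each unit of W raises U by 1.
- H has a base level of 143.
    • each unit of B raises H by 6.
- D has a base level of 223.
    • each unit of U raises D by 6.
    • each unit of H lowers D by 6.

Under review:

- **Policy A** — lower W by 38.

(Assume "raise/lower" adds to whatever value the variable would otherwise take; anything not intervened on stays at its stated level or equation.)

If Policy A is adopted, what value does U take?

-46

Policy A (W − 38):
  B = 34
  W = 157 − 38 = 119
  U = 39 − 6·34 + 119 = -46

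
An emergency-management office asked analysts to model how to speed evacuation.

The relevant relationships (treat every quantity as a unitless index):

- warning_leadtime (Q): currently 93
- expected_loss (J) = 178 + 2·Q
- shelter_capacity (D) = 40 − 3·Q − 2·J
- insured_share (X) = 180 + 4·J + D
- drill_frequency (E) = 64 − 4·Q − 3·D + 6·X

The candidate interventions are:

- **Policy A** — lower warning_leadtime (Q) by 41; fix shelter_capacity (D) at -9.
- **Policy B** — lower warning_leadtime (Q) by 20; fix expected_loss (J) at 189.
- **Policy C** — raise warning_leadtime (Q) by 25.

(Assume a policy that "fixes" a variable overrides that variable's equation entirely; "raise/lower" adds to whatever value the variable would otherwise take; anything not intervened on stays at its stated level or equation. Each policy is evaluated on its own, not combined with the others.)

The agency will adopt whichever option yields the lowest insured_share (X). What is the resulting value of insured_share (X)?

379

Policy A (Q − 41, D := -9):
  Q = 93 − 41 = 52
  J = 178 + 2·52 = 282
  D = -9
  X = 180 + 4·282 + (-9) = 1299
Policy B (Q − 20, J := 189):
  Q = 93 − 20 = 73
  J = 189
  D = 40 − 3·73 − 2·189 = -557
  X = 180 + 4·189 + (-557) = 379
Policy C (Q + 25):
  Q = 93 + 25 = 118
  J = 178 + 2·118 = 414
  D = 40 − 3·118 − 2·414 = -1142
  X = 180 + 4·414 + (-1142) = 694
Comparing — Policy A: X=1299, Policy B: X=379, Policy C: X=694. Lowest is 379 (Policy B).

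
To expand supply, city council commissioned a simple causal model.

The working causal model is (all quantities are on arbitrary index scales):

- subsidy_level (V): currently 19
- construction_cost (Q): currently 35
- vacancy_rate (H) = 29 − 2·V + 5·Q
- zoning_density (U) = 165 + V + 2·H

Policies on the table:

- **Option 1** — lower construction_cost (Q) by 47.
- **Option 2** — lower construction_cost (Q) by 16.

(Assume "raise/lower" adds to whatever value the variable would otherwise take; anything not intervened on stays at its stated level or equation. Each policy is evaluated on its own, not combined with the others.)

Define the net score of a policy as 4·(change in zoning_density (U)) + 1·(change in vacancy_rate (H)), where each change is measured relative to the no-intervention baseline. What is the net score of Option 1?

-2115

Baseline:
  V = 19
  Q = 35
  H = 29 − 2·19 + 5·35 = 166
  U = 165 + 19 + 2·166 = 516
Option 1 (Q − 47):
  V = 19
  Q = 35 − 47 = -12
  H = 29 − 2·19 + 5·(-12) = -69
  U = 165 + 19 + 2·(-69) = 46
ΔU = 46 − 516 = -470; ΔH = -69 − 166 = -235
Score = 4·(-470) + 1·(-235) = -2115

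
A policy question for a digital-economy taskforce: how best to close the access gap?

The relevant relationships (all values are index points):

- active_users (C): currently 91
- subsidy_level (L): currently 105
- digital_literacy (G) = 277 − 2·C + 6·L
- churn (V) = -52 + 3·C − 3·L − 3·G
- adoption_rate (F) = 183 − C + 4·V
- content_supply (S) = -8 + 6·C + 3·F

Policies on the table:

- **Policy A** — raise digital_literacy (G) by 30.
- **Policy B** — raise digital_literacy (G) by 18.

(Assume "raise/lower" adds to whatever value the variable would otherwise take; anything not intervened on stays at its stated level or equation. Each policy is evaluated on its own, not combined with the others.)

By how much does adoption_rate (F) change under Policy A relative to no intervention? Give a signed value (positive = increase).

-360

Baseline:
  C = 91
  L = 105
  G = 277 − 2·91 + 6·105 = 725
  V = -52 + 3·91 − 3·105 − 3·725 = -2269
  F = 183 − 91 + 4·(-2269) = -8984
Policy A (G + 30):
  C = 91
  L = 105
  G = 277 − 2·91 + 6·105 (+30 from intervention) = 755
  V = -52 + 3·91 − 3·105 − 3·755 = -2359
  F = 183 − 91 + 4·(-2359) = -9344
Change in F: -9344 − (-8984) = -360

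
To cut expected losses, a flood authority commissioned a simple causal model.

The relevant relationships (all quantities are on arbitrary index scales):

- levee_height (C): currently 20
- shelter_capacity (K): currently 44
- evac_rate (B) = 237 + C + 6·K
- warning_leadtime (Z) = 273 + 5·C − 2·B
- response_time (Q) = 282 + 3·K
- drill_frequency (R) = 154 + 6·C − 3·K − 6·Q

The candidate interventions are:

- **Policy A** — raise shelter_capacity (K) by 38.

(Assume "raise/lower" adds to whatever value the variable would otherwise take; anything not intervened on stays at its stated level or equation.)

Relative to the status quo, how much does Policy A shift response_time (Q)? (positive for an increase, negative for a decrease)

Baseline:
  K = 44
  Q = 282 + 3·44 = 414
Policy A (K + 38):
  K = 44 + 38 = 82
  Q = 282 + 3·82 = 528
Change in Q: 528 − 414 = 114

114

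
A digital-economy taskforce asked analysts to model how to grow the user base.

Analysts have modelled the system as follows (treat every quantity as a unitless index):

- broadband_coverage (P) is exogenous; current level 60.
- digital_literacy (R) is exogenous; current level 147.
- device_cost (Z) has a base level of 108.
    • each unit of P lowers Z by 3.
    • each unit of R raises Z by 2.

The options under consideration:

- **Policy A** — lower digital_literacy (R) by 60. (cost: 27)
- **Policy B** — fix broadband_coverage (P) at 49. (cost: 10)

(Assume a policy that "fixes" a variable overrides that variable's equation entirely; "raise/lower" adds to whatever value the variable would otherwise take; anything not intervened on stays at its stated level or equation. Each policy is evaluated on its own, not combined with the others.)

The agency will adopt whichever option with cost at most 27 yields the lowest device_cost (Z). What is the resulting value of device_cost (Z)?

Policy A (R − 60):
  P = 60
  R = 147 − 60 = 87
  Z = 108 − 3·60 + 2·87 = 102
Policy B (P := 49):
  P = 49
  R = 147
  Z = 108 − 3·49 + 2·147 = 255
Comparing — Policy A: Z=102, Policy B: Z=255. Lowest is 102 (Policy A).

102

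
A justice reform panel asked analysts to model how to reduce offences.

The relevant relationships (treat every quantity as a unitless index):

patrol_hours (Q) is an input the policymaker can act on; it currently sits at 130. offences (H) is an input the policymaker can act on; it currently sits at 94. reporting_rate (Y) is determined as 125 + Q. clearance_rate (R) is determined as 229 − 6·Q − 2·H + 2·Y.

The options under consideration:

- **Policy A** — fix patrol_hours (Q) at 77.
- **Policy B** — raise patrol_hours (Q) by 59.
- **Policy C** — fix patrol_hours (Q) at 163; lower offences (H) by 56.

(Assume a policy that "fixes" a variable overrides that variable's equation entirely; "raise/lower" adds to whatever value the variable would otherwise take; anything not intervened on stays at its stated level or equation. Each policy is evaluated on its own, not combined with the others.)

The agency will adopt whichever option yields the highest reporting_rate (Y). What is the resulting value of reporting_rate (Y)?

314

Policy A (Q := 77):
  Q = 77
  Y = 125 + 77 = 202
Policy B (Q + 59):
  Q = 130 + 59 = 189
  Y = 125 + 189 = 314
Policy C (Q := 163, H − 56):
  Q = 163
  Y = 125 + 163 = 288
Comparing — Policy A: Y=202, Policy B: Y=314, Policy C: Y=288. Highest is 314 (Policy B).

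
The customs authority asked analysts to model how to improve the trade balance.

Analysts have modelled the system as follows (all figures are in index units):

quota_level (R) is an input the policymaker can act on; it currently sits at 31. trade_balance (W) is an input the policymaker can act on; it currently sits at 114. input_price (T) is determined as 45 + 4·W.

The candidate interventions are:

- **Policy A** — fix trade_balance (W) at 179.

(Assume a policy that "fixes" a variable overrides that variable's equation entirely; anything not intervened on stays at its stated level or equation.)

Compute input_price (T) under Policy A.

Policy A (W := 179):
  W = 179
  T = 45 + 4·179 = 761

761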